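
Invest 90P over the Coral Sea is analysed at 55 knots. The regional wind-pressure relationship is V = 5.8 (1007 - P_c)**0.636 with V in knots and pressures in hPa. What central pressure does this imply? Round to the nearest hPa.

ΔP = (V / 5.8)^(1/0.636) = (55/5.8)^1.572.
55/5.8 = 9.483; 9.483^1.572 ≈ 34.36 hPa.
P_c = 1007 − 34.36 = 972.64 ≈ 973 hPa.

973 hPa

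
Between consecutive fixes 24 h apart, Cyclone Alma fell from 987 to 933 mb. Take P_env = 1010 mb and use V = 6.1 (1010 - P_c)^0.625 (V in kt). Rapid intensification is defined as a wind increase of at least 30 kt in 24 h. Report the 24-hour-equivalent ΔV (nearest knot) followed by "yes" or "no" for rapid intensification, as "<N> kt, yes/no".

49 kt, yes

V₁: ΔP = 23, V ≈ 6.1 × 23^0.625 ≈ 43.29 kt.
V₂: ΔP = 77, V ≈ 6.1 × 77^0.625 ≈ 92.13 kt.
ΔV over 24 h = 48.84 kt → 24 h equivalent = 48.84 × 24/24 ≈ 48.84 kt.
49 kt ≥ 30 kt ⇒ rapid intensification.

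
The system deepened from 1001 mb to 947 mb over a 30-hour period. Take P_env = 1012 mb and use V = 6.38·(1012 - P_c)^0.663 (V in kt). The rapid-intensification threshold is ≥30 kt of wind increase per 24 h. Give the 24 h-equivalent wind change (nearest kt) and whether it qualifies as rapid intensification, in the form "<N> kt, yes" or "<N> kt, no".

56 kt, yes

V₁: ΔP = 11, V ≈ 6.38 × 11^0.663 ≈ 31.28 kt.
V₂: ΔP = 65, V ≈ 6.38 × 65^0.663 ≈ 101.57 kt.
ΔV over 30 h = 70.29 kt → 24 h equivalent = 70.29 × 24/30 ≈ 56.23 kt.
56 kt ≥ 30 kt ⇒ rapid intensification.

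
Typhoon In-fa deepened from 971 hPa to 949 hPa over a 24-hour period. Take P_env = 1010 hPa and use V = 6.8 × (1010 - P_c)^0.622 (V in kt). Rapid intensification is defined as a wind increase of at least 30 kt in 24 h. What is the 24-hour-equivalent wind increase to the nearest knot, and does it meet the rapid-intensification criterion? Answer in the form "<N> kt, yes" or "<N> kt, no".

V₁: ΔP = 39, V ≈ 6.8 × 39^0.622 ≈ 66.40 kt.
V₂: ΔP = 61, V ≈ 6.8 × 61^0.622 ≈ 87.70 kt.
ΔV over 24 h = 21.30 kt → 24 h equivalent = 21.30 × 24/24 ≈ 21.30 kt.
21 kt < 30 kt ⇒ not rapid intensification.

21 kt, no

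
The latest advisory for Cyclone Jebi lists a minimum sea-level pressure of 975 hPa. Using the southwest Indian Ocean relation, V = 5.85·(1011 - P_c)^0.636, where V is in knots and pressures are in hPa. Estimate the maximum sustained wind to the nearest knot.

57 kt

ΔP = 1011 − 975 = 36 hPa.
36^0.636 ≈ 9.768.
V ≈ 5.85 × 9.768 ≈ 57.1 kt.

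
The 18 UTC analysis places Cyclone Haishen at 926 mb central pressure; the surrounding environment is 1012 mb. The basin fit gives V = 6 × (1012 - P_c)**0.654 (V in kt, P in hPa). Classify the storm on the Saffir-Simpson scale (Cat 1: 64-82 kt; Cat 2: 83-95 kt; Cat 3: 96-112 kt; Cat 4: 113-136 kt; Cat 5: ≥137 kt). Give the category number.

ΔP = 1012 − 926 = 86 mb.
V ≈ 6 × 86^0.654 = 6 × 18.41 ≈ 110 kt.
110 kt falls in the Category 3 band.

3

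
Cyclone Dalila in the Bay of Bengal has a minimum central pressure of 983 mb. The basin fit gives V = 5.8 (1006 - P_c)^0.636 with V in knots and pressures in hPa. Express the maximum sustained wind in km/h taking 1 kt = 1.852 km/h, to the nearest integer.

79 km/h

ΔP = 1006 − 983 = 23 mb.
V ≈ 5.8 × 23^0.636 = 5.8 × 7.346 ≈ 42.608 kt.
42.608 × 1.852 ≈ 78.91 km/h → 79 km/h.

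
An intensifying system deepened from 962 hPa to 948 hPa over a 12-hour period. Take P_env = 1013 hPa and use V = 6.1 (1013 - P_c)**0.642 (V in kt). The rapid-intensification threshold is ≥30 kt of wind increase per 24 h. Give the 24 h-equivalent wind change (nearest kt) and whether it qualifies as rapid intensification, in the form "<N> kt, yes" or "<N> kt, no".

V₁: ΔP = 51, V ≈ 6.1 × 51^0.642 ≈ 76.14 kt.
V₂: ΔP = 65, V ≈ 6.1 × 65^0.642 ≈ 88.97 kt.
ΔV over 12 h = 12.83 kt → 24 h equivalent = 12.83 × 24/12 ≈ 25.66 kt.
26 kt < 30 kt ⇒ not rapid intensification.

26 kt, no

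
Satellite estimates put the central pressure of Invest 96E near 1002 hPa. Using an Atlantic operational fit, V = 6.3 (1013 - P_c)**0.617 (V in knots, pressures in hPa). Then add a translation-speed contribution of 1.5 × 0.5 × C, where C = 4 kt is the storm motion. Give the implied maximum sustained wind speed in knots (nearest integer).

ΔP = 1013 − 1002 = 11 hPa.
11^0.617 ≈ 4.391.
V ≈ 6.3 × 4.391 ≈ 27.7 kt.
Translation term: 1.5 × 0.5 × 4 = 3 kt.
Corrected V ≈ 30.7 kt → 31 kt.

31 kt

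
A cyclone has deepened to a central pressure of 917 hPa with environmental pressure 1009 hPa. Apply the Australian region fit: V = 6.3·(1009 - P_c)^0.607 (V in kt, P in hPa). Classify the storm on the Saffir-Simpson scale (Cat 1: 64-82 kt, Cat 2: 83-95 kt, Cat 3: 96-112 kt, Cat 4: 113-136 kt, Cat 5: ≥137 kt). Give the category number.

ΔP = 1009 − 917 = 92 hPa.
V ≈ 6.3 × 92^0.607 = 6.3 × 15.56 ≈ 98 kt.
98 kt falls in the Category 3 band.

3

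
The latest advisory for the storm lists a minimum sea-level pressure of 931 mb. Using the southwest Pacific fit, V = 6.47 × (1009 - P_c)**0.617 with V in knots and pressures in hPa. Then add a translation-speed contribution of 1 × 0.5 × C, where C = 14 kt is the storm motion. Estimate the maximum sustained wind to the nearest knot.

102 kt

ΔP = 1009 − 931 = 78 mb.
78^0.617 ≈ 14.704.
V ≈ 6.47 × 14.704 ≈ 95.1 kt.
Translation term: 1 × 0.5 × 14 = 7 kt.
Corrected V ≈ 102.1 kt → 102 kt.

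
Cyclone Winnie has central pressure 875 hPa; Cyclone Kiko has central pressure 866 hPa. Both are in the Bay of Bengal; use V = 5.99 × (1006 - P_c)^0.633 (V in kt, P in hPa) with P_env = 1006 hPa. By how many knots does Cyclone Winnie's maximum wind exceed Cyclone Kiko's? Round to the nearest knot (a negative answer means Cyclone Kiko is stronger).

-6 kt

Cyclone Winnie: ΔP = 131; V ≈ 5.99 × 131^0.633 ≈ 131.12 kt.
Cyclone Kiko: ΔP = 140; V ≈ 5.99 × 140^0.633 ≈ 136.75 kt.
Difference ≈ 131.12 − 136.75 = -5.63 → -6 kt.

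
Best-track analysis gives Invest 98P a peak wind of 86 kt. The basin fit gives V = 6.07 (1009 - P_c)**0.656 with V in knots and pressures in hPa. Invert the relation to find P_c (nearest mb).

952 mb

ΔP = (V / 6.07)^(1/0.656) = (86/6.07)^1.524.
86/6.07 = 14.168; 14.168^1.524 ≈ 56.89 mb.
P_c = 1009 − 56.89 = 952.11 ≈ 952 mb.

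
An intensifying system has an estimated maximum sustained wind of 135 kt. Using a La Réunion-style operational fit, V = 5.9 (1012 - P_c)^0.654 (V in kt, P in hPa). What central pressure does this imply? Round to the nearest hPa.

ΔP = (V / 5.9)^(1/0.654) = (135/5.9)^1.529.
135/5.9 = 22.881; 22.881^1.529 ≈ 119.87 hPa.
P_c = 1012 − 119.87 = 892.13 ≈ 892 hPa.

892 hPa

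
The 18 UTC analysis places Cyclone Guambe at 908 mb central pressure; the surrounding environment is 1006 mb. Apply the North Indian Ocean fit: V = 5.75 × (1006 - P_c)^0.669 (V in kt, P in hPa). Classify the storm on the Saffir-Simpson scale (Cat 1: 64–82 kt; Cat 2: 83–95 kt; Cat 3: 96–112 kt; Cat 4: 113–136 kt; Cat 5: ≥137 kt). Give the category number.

ΔP = 1006 − 908 = 98 mb.
V ≈ 5.75 × 98^0.669 = 5.75 × 21.48 ≈ 124 kt.
124 kt falls in the Category 4 band.

4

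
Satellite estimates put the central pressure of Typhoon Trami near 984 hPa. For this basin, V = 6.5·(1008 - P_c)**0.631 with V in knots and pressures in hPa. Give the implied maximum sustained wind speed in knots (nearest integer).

48 kt

ΔP = 1008 − 984 = 24 hPa.
24^0.631 ≈ 7.429.
V ≈ 6.5 × 7.429 ≈ 48.3 kt.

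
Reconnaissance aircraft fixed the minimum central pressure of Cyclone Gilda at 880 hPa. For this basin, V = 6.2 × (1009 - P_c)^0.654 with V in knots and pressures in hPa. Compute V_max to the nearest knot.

149 kt

ΔP = 1009 − 880 = 129 hPa.
129^0.654 ≈ 24.006.
V ≈ 6.2 × 24.006 ≈ 148.8 kt.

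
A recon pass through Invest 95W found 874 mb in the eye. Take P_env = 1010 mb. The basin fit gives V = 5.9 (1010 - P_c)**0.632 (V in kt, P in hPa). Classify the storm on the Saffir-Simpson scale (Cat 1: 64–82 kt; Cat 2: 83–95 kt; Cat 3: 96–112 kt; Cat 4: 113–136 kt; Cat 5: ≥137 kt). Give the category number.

4

ΔP = 1010 − 874 = 136 mb.
V ≈ 5.9 × 136^0.632 = 5.9 × 22.30 ≈ 132 kt.
132 kt falls in the Category 4 band.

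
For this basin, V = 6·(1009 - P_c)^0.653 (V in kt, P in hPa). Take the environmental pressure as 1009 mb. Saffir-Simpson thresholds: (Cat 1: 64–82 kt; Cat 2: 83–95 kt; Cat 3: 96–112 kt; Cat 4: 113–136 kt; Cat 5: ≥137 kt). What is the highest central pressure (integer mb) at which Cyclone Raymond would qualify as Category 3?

Category 3 begins at V = 96 kt.
Required ΔP = (96/6)^(1/0.653) = 16.000^1.531 ≈ 69.82 mb.
P_c ≤ 1009 − 69.82 = 939.18, so the highest integer P_c is 939 mb.

939 mb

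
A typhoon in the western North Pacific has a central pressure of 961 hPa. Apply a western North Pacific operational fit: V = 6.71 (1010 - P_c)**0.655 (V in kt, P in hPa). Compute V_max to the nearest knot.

ΔP = 1010 − 961 = 49 hPa.
49^0.655 ≈ 12.796.
V ≈ 6.71 × 12.796 ≈ 85.9 kt.

86 kt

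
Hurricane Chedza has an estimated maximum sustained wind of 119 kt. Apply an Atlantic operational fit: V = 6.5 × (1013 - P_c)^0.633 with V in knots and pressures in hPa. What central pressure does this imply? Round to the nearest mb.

ΔP = (V / 6.5)^(1/0.633) = (119/6.5)^1.580.
119/6.5 = 18.308; 18.308^1.580 ≈ 98.78 mb.
P_c = 1013 − 98.78 = 914.22 ≈ 914 mb.

914 mb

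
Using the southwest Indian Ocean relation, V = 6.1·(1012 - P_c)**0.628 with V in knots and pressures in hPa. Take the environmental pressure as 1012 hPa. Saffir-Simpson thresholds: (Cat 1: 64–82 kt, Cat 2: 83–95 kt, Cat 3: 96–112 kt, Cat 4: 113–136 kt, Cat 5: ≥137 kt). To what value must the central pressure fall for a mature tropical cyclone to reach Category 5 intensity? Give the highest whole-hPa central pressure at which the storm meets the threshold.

870 hPa

Category 5 begins at V = 137 kt.
Required ΔP = (137/6.1)^(1/0.628) = 22.459^1.592 ≈ 141.87 hPa.
P_c ≤ 1012 − 141.87 = 870.13, so the highest integer P_c is 870 hPa.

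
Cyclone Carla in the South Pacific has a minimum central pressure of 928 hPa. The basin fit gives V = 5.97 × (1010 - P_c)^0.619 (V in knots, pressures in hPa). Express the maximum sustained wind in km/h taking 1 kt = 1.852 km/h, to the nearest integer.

ΔP = 1010 − 928 = 82 hPa.
V ≈ 5.97 × 82^0.619 = 5.97 × 15.299 ≈ 91.332 kt.
91.332 × 1.852 ≈ 169.15 km/h → 169 km/h.

169 km/h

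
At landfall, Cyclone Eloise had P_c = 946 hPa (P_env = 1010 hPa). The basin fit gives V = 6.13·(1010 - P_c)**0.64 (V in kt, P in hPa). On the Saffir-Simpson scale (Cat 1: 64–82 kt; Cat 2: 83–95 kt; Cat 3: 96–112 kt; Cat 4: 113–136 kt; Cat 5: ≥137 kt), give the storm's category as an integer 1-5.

2

ΔP = 1010 − 946 = 64 hPa.
V ≈ 6.13 × 64^0.64 = 6.13 × 14.32 ≈ 88 kt.
88 kt falls in the Category 2 band.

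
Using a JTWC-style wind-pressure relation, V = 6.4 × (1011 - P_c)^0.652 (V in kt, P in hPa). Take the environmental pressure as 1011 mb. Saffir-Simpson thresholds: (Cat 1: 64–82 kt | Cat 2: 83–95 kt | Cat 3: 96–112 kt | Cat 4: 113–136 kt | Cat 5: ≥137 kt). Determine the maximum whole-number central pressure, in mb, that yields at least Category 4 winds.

Category 4 begins at V = 113 kt.
Required ΔP = (113/6.4)^(1/0.652) = 17.656^1.534 ≈ 81.74 mb.
P_c ≤ 1011 − 81.74 = 929.26, so the highest integer P_c is 929 mb.

929 mb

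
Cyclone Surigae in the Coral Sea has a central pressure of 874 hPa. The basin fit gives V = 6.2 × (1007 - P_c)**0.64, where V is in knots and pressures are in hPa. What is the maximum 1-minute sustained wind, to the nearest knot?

142 kt

ΔP = 1007 − 874 = 133 hPa.
133^0.64 ≈ 22.870.
V ≈ 6.2 × 22.870 ≈ 141.8 kt.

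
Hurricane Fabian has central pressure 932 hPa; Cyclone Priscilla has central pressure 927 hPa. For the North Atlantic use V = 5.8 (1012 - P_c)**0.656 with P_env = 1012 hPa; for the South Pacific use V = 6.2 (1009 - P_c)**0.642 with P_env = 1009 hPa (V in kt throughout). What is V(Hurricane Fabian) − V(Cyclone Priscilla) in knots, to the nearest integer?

Hurricane Fabian: ΔP = 80; V ≈ 5.8 × 80^0.656 ≈ 102.77 kt.
Cyclone Priscilla: ΔP = 82; V ≈ 6.2 × 82^0.642 ≈ 104.97 kt.
Difference ≈ 102.77 − 104.97 = -2.20 → -2 kt.

-2 kt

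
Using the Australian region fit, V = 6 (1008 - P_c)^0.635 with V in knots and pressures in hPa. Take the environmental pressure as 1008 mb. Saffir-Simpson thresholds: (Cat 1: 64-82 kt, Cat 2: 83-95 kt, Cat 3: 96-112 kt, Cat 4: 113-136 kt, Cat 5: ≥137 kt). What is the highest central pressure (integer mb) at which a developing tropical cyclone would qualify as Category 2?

945 mb

Category 2 begins at V = 83 kt.
Required ΔP = (83/6)^(1/0.635) = 13.833^1.575 ≈ 62.62 mb.
P_c ≤ 1008 − 62.62 = 945.38, so the highest integer P_c is 945 mb.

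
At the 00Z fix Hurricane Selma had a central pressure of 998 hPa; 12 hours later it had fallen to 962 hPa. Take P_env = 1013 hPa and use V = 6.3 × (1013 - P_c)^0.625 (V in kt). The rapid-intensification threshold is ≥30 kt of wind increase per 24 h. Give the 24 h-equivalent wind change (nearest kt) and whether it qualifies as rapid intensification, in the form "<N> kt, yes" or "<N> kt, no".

V₁: ΔP = 15, V ≈ 6.3 × 15^0.625 ≈ 34.23 kt.
V₂: ΔP = 51, V ≈ 6.3 × 51^0.625 ≈ 73.55 kt.
ΔV over 12 h = 39.32 kt → 24 h equivalent = 39.32 × 24/12 ≈ 78.64 kt.
79 kt ≥ 30 kt ⇒ rapid intensification.

79 kt, yes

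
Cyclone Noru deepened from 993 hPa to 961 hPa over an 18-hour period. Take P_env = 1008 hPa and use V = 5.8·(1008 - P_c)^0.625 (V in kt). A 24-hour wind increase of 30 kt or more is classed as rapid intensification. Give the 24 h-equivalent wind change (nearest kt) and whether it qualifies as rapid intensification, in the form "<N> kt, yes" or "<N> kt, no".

V₁: ΔP = 15, V ≈ 5.8 × 15^0.625 ≈ 31.51 kt.
V₂: ΔP = 47, V ≈ 5.8 × 47^0.625 ≈ 64.34 kt.
ΔV over 18 h = 32.83 kt → 24 h equivalent = 32.83 × 24/18 ≈ 43.77 kt.
44 kt ≥ 30 kt ⇒ rapid intensification.

44 kt, yes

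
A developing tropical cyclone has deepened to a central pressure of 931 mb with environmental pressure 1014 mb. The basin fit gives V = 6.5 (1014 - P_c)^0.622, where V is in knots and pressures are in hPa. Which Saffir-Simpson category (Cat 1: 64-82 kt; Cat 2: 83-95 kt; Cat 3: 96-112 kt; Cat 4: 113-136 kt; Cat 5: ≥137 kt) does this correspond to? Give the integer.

3

ΔP = 1014 − 931 = 83 mb.
V ≈ 6.5 × 83^0.622 = 6.5 × 15.62 ≈ 102 kt.
102 kt falls in the Category 3 band.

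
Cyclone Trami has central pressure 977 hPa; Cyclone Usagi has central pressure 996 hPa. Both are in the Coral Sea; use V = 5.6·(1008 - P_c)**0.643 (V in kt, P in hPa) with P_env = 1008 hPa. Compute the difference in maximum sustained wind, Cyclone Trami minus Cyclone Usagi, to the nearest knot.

Cyclone Trami: ΔP = 31; V ≈ 5.6 × 31^0.643 ≈ 50.95 kt.
Cyclone Usagi: ΔP = 12; V ≈ 5.6 × 12^0.643 ≈ 27.68 kt.
Difference ≈ 50.95 − 27.68 = 23.27 → 23 kt.

23 kt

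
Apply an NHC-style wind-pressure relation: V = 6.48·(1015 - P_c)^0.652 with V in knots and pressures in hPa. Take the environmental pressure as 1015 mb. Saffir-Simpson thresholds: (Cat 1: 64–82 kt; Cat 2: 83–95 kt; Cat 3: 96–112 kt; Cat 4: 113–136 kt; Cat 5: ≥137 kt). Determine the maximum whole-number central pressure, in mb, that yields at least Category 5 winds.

907 mb

Category 5 begins at V = 137 kt.
Required ΔP = (137/6.48)^(1/0.652) = 21.142^1.534 ≈ 107.75 mb.
P_c ≤ 1015 − 107.75 = 907.25, so the highest integer P_c is 907 mb.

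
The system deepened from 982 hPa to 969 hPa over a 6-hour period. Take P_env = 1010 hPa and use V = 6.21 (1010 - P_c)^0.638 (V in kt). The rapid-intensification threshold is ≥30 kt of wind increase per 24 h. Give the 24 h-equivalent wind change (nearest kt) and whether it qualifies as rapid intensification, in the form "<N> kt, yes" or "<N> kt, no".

V₁: ΔP = 28, V ≈ 6.21 × 28^0.638 ≈ 52.04 kt.
V₂: ΔP = 41, V ≈ 6.21 × 41^0.638 ≈ 66.38 kt.
ΔV over 6 h = 14.34 kt → 24 h equivalent = 14.34 × 24/6 ≈ 57.36 kt.
57 kt ≥ 30 kt ⇒ rapid intensification.

57 kt, yes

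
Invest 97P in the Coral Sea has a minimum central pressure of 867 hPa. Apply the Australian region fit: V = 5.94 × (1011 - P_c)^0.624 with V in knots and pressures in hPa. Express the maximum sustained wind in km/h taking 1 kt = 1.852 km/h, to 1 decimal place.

ΔP = 1011 − 867 = 144 hPa.
V ≈ 5.94 × 144^0.624 = 5.94 × 22.224 ≈ 132.009 kt.
132.009 × 1.852 ≈ 244.48 km/h → 244.5 km/h.

244.5 km/h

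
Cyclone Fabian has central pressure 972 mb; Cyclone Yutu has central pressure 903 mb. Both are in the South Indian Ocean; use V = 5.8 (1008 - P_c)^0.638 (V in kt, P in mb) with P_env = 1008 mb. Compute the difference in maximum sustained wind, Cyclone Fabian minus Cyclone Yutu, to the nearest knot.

-56 kt

Cyclone Fabian: ΔP = 36; V ≈ 5.8 × 36^0.638 ≈ 57.06 kt.
Cyclone Yutu: ΔP = 105; V ≈ 5.8 × 105^0.638 ≈ 112.97 kt.
Difference ≈ 57.06 − 112.97 = -55.91 → -56 kt.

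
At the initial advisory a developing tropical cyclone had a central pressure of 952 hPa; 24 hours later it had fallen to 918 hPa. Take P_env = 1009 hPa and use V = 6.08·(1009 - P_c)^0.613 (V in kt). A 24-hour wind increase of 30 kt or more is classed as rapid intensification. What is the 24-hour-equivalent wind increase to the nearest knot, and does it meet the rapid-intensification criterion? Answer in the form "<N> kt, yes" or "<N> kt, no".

24 kt, no

V₁: ΔP = 57, V ≈ 6.08 × 57^0.613 ≈ 72.49 kt.
V₂: ΔP = 91, V ≈ 6.08 × 91^0.613 ≈ 96.56 kt.
ΔV over 24 h = 24.07 kt → 24 h equivalent = 24.07 × 24/24 ≈ 24.07 kt.
24 kt < 30 kt ⇒ not rapid intensification.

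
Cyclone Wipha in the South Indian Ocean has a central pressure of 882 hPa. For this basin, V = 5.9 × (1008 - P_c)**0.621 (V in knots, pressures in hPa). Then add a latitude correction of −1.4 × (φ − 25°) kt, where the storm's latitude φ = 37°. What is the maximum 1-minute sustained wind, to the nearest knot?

102 kt

ΔP = 1008 − 882 = 126 hPa.
126^0.621 ≈ 20.153.
V ≈ 5.9 × 20.153 ≈ 118.9 kt.
Latitude correction: −1.4 × (37 − 25) = -16.8 kt.
Corrected V ≈ 102.1 kt → 102 kt.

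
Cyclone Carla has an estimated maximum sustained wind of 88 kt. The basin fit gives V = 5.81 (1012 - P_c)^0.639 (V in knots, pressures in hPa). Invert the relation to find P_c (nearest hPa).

ΔP = (V / 5.81)^(1/0.639) = (88/5.81)^1.565.
88/5.81 = 15.146; 15.146^1.565 ≈ 70.33 hPa.
P_c = 1012 − 70.33 = 941.67 ≈ 942 hPa.

942 hPa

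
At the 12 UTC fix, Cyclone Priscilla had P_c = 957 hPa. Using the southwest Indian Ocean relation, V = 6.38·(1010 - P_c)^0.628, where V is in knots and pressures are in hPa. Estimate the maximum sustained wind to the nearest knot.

77 kt

ΔP = 1010 − 957 = 53 hPa.
53^0.628 ≈ 12.102.
V ≈ 6.38 × 12.102 ≈ 77.2 kt.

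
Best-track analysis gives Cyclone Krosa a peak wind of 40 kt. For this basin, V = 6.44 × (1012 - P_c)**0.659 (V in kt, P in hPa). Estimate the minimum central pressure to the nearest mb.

ΔP = (V / 6.44)^(1/0.659) = (40/6.44)^1.517.
40/6.44 = 6.211; 6.211^1.517 ≈ 15.98 mb.
P_c = 1012 − 15.98 = 996.02 ≈ 996 mb.

996 mb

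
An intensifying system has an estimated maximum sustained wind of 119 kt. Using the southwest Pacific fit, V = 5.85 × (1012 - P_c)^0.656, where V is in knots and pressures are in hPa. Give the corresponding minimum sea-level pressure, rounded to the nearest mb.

ΔP = (V / 5.85)^(1/0.656) = (119/5.85)^1.524.
119/5.85 = 20.342; 20.342^1.524 ≈ 98.74 mb.
P_c = 1012 − 98.74 = 913.26 ≈ 913 mb.

913 mb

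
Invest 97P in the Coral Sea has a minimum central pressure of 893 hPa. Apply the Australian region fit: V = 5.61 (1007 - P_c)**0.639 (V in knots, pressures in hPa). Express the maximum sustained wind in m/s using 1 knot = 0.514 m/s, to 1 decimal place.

59.5 m/s

ΔP = 1007 − 893 = 114 hPa.
V ≈ 5.61 × 114^0.639 = 5.61 × 20.623 ≈ 115.698 kt.
115.698 × 0.514 ≈ 59.47 m/s → 59.5 m/s.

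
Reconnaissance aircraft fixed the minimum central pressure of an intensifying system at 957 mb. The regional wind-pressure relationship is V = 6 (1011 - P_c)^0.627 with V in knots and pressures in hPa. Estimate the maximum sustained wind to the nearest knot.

ΔP = 1011 − 957 = 54 mb.
54^0.627 ≈ 12.196.
V ≈ 6 × 12.196 ≈ 73.2 kt.

73 kt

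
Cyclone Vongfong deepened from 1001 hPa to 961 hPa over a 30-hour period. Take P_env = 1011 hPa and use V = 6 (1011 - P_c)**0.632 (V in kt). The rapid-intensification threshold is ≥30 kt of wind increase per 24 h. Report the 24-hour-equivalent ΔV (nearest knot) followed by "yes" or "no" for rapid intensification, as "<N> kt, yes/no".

V₁: ΔP = 10, V ≈ 6 × 10^0.632 ≈ 25.71 kt.
V₂: ΔP = 50, V ≈ 6 × 50^0.632 ≈ 71.11 kt.
ΔV over 30 h = 45.40 kt → 24 h equivalent = 45.40 × 24/30 ≈ 36.32 kt.
36 kt ≥ 30 kt ⇒ rapid intensification.

36 kt, yes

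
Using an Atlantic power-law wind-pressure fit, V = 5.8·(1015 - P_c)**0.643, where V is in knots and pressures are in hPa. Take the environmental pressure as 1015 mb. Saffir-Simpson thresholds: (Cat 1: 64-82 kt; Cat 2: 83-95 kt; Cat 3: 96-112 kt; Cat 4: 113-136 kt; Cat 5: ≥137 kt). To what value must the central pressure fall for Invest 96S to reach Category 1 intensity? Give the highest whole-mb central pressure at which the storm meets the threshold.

Category 1 begins at V = 64 kt.
Required ΔP = (64/5.8)^(1/0.643) = 11.034^1.555 ≈ 41.85 mb.
P_c ≤ 1015 − 41.85 = 973.15, so the highest integer P_c is 973 mb.

973 mb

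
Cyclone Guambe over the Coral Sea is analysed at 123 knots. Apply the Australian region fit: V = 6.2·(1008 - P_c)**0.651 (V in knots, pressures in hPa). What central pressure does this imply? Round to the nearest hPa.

910 hPa

ΔP = (V / 6.2)^(1/0.651) = (123/6.2)^1.536.
123/6.2 = 19.839; 19.839^1.536 ≈ 98.43 hPa.
P_c = 1008 − 98.43 = 909.57 ≈ 910 hPa.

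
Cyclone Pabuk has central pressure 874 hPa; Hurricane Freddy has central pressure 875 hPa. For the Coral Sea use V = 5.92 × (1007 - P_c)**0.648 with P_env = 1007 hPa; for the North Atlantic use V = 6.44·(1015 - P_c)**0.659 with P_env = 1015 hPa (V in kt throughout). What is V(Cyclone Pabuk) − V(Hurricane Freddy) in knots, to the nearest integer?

-26 kt

Cyclone Pabuk: ΔP = 133; V ≈ 5.92 × 133^0.648 ≈ 140.79 kt.
Hurricane Freddy: ΔP = 140; V ≈ 6.44 × 140^0.659 ≈ 167.18 kt.
Difference ≈ 140.79 − 167.18 = -26.39 → -26 kt.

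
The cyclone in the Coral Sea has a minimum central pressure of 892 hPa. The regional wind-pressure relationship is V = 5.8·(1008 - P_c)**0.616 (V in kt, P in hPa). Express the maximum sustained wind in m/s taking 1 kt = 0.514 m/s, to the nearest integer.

56 m/s

ΔP = 1008 − 892 = 116 hPa.
V ≈ 5.8 × 116^0.616 = 5.8 × 18.694 ≈ 108.426 kt.
108.426 × 0.514 ≈ 55.73 m/s → 56 m/s.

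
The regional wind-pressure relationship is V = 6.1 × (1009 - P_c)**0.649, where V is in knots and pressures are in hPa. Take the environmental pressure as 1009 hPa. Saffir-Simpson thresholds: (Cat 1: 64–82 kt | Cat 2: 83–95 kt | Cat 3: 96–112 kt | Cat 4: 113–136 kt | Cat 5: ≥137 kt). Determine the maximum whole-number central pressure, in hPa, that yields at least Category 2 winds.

953 hPa

Category 2 begins at V = 83 kt.
Required ΔP = (83/6.1)^(1/0.649) = 13.607^1.541 ≈ 55.84 hPa.
P_c ≤ 1009 − 55.84 = 953.16, so the highest integer P_c is 953 hPa.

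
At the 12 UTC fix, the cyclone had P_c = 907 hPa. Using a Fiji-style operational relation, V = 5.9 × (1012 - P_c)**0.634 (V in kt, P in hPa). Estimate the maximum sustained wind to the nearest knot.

113 kt

ΔP = 1012 − 907 = 105 hPa.
105^0.634 ≈ 19.118.
V ≈ 5.9 × 19.118 ≈ 112.8 kt.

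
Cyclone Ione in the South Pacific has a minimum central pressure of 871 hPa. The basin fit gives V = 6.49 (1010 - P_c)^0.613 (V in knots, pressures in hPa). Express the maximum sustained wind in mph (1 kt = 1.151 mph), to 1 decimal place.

ΔP = 1010 − 871 = 139 hPa.
V ≈ 6.49 × 139^0.613 = 6.49 × 20.591 ≈ 133.633 kt.
133.633 × 1.151 ≈ 153.81 mph → 153.8 mph.

153.8 mph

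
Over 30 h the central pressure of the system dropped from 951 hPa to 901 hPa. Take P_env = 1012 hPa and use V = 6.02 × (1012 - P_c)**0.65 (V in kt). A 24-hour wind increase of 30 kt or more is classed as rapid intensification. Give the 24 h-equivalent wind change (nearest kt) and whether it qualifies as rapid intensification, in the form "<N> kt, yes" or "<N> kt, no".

33 kt, yes

V₁: ΔP = 61, V ≈ 6.02 × 61^0.65 ≈ 87.11 kt.
V₂: ΔP = 111, V ≈ 6.02 × 111^0.65 ≈ 128.55 kt.
ΔV over 30 h = 41.44 kt → 24 h equivalent = 41.44 × 24/30 ≈ 33.15 kt.
33 kt ≥ 30 kt ⇒ rapid intensification.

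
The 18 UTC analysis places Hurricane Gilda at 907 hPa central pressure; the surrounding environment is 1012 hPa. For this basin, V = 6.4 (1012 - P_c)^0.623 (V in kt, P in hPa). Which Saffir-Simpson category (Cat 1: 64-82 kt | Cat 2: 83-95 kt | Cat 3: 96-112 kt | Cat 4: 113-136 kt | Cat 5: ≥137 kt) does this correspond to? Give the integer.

4

ΔP = 1012 − 907 = 105 hPa.
V ≈ 6.4 × 105^0.623 = 6.4 × 18.16 ≈ 116 kt.
116 kt falls in the Category 4 band.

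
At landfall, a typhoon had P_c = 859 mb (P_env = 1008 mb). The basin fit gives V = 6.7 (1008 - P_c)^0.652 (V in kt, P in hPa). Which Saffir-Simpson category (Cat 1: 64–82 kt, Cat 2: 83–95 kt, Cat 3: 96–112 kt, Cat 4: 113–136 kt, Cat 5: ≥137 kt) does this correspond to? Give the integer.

5

ΔP = 1008 − 859 = 149 mb.
V ≈ 6.7 × 149^0.652 = 6.7 × 26.12 ≈ 175 kt.
175 kt falls in the Category 5 band.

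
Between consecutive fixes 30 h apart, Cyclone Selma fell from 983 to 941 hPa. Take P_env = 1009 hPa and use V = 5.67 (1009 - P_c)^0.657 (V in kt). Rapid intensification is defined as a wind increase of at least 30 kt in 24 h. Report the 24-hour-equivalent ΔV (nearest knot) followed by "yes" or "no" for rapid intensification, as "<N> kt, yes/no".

V₁: ΔP = 26, V ≈ 5.67 × 26^0.657 ≈ 48.22 kt.
V₂: ΔP = 68, V ≈ 5.67 × 68^0.657 ≈ 90.69 kt.
ΔV over 30 h = 42.47 kt → 24 h equivalent = 42.47 × 24/30 ≈ 33.98 kt.
34 kt ≥ 30 kt ⇒ rapid intensification.

34 kt, yes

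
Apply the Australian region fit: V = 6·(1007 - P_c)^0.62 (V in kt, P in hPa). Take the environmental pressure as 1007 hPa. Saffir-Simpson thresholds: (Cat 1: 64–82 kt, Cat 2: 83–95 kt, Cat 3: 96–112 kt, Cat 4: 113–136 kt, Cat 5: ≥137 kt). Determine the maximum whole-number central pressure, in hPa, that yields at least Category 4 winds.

Category 4 begins at V = 113 kt.
Required ΔP = (113/6)^(1/0.62) = 18.833^1.613 ≈ 113.85 hPa.
P_c ≤ 1007 − 113.85 = 893.15, so the highest integer P_c is 893 hPa.

893 hPa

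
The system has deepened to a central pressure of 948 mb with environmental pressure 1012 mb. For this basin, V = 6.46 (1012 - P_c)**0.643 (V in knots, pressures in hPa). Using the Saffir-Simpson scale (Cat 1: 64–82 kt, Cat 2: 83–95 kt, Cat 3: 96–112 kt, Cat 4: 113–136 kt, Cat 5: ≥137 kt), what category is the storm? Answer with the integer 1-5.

2

ΔP = 1012 − 948 = 64 mb.
V ≈ 6.46 × 64^0.643 = 6.46 × 14.50 ≈ 94 kt.
94 kt falls in the Category 2 band.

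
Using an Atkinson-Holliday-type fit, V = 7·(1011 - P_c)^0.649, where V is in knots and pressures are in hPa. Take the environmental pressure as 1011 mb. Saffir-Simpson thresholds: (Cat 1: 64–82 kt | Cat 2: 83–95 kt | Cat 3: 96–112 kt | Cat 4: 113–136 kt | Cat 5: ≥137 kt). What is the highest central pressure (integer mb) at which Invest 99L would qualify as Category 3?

954 mb

Category 3 begins at V = 96 kt.
Required ΔP = (96/7)^(1/0.649) = 13.714^1.541 ≈ 56.52 mb.
P_c ≤ 1011 − 56.52 = 954.48, so the highest integer P_c is 954 mb.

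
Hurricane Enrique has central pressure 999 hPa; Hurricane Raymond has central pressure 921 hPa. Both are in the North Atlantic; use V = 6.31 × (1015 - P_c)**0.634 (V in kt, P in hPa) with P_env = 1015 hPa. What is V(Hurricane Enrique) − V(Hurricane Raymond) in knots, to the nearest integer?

-76 kt

Hurricane Enrique: ΔP = 16; V ≈ 6.31 × 16^0.634 ≈ 36.60 kt.
Hurricane Raymond: ΔP = 94; V ≈ 6.31 × 94^0.634 ≈ 112.46 kt.
Difference ≈ 36.60 − 112.46 = -75.86 → -76 kt.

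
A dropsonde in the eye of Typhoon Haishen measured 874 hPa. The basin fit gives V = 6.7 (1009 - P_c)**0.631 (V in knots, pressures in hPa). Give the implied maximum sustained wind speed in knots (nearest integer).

148 kt

ΔP = 1009 − 874 = 135 hPa.
135^0.631 ≈ 22.092.
V ≈ 6.7 × 22.092 ≈ 148.0 kt.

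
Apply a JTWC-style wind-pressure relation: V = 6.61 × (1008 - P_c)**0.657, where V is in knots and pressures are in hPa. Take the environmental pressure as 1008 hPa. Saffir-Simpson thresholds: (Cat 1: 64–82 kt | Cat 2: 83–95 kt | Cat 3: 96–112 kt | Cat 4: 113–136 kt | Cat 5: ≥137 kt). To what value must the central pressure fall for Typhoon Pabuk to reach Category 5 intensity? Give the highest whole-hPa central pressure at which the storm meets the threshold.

Category 5 begins at V = 137 kt.
Required ΔP = (137/6.61)^(1/0.657) = 20.726^1.522 ≈ 100.89 hPa.
P_c ≤ 1008 − 100.89 = 907.11, so the highest integer P_c is 907 hPa.

907 hPa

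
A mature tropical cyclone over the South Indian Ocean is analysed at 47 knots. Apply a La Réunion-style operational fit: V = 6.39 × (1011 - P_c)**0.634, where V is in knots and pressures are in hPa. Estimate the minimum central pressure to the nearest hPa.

ΔP = (V / 6.39)^(1/0.634) = (47/6.39)^1.577.
47/6.39 = 7.355; 7.355^1.577 ≈ 23.27 hPa.
P_c = 1011 − 23.27 = 987.73 ≈ 988 hPa.

988 hPa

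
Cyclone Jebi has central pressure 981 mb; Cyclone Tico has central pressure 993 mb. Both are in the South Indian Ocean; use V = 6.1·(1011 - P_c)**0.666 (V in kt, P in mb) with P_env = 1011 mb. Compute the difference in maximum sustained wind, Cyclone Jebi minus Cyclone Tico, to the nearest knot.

Cyclone Jebi: ΔP = 30; V ≈ 6.1 × 30^0.666 ≈ 58.76 kt.
Cyclone Tico: ΔP = 18; V ≈ 6.1 × 18^0.666 ≈ 41.82 kt.
Difference ≈ 58.76 − 41.82 = 16.94 → 17 kt.

17 kt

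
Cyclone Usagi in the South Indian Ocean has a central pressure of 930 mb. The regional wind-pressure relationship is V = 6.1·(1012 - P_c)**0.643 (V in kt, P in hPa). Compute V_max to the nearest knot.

104 kt

ΔP = 1012 − 930 = 82 mb.
82^0.643 ≈ 17.005.
V ≈ 6.1 × 17.005 ≈ 103.7 kt.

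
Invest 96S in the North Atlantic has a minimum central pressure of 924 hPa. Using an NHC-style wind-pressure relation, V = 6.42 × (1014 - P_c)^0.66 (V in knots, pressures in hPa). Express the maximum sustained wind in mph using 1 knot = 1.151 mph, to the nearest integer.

144 mph

ΔP = 1014 − 924 = 90 hPa.
V ≈ 6.42 × 90^0.66 = 6.42 × 19.489 ≈ 125.122 kt.
125.122 × 1.151 ≈ 144.02 mph → 144 mph.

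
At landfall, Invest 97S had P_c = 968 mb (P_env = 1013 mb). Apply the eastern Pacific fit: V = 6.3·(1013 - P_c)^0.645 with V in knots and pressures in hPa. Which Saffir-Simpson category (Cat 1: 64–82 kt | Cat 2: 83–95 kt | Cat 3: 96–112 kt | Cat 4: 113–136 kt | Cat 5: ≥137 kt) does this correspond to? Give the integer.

ΔP = 1013 − 968 = 45 mb.
V ≈ 6.3 × 45^0.645 = 6.3 × 11.65 ≈ 73 kt.
73 kt falls in the Category 1 band.

1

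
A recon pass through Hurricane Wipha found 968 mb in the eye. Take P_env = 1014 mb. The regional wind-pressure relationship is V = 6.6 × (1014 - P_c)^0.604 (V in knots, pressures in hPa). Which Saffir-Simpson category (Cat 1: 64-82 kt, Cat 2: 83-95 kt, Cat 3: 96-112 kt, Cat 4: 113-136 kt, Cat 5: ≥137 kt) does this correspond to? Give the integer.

ΔP = 1014 − 968 = 46 mb.
V ≈ 6.6 × 46^0.604 = 6.6 × 10.10 ≈ 67 kt.
67 kt falls in the Category 1 band.

1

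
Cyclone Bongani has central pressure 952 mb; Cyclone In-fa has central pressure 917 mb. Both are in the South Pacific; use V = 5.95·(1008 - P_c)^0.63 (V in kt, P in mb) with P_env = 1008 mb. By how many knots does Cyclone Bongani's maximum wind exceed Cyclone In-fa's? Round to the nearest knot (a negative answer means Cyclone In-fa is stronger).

Cyclone Bongani: ΔP = 56; V ≈ 5.95 × 56^0.63 ≈ 75.14 kt.
Cyclone In-fa: ΔP = 91; V ≈ 5.95 × 91^0.63 ≈ 102.03 kt.
Difference ≈ 75.14 − 102.03 = -26.89 → -27 kt.

-27 kt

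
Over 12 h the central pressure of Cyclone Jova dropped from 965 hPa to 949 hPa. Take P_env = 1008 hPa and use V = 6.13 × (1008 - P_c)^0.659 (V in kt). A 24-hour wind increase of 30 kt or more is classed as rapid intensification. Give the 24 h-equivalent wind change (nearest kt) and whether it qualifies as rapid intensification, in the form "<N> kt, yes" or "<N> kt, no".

V₁: ΔP = 43, V ≈ 6.13 × 43^0.659 ≈ 73.10 kt.
V₂: ΔP = 59, V ≈ 6.13 × 59^0.659 ≈ 90.04 kt.
ΔV over 12 h = 16.94 kt → 24 h equivalent = 16.94 × 24/12 ≈ 33.88 kt.
34 kt ≥ 30 kt ⇒ rapid intensification.

34 kt, yes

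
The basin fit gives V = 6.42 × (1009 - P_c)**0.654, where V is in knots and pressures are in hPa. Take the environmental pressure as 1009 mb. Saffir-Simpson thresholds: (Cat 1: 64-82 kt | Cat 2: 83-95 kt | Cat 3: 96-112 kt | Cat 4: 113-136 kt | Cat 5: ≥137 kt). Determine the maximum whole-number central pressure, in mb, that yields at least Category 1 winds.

975 mb

Category 1 begins at V = 64 kt.
Required ΔP = (64/6.42)^(1/0.654) = 9.969^1.529 ≈ 33.65 mb.
P_c ≤ 1009 − 33.65 = 975.35, so the highest integer P_c is 975 mb.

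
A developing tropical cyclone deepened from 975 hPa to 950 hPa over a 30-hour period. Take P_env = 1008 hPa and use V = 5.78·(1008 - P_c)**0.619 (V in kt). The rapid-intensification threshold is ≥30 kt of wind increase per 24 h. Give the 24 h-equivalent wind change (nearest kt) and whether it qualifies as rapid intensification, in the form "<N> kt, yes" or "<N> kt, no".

17 kt, no

V₁: ΔP = 33, V ≈ 5.78 × 33^0.619 ≈ 50.34 kt.
V₂: ΔP = 58, V ≈ 5.78 × 58^0.619 ≈ 71.37 kt.
ΔV over 30 h = 21.03 kt → 24 h equivalent = 21.03 × 24/30 ≈ 16.82 kt.
17 kt < 30 kt ⇒ not rapid intensification.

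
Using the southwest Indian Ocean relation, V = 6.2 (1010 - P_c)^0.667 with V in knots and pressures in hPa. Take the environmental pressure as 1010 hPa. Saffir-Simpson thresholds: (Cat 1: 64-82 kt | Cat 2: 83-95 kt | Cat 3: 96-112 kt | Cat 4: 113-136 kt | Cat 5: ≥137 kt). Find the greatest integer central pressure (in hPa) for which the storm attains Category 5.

Category 5 begins at V = 137 kt.
Required ΔP = (137/6.2)^(1/0.667) = 22.097^1.499 ≈ 103.63 hPa.
P_c ≤ 1010 − 103.63 = 906.37, so the highest integer P_c is 906 hPa.

906 hPa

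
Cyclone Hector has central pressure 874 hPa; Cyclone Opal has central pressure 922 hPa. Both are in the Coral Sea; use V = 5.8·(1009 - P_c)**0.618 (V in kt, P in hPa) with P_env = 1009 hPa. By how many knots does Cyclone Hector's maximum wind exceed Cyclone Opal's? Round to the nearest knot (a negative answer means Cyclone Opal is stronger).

Cyclone Hector: ΔP = 135; V ≈ 5.8 × 135^0.618 ≈ 120.22 kt.
Cyclone Opal: ΔP = 87; V ≈ 5.8 × 87^0.618 ≈ 91.63 kt.
Difference ≈ 120.22 − 91.63 = 28.59 → 29 kt.

29 kt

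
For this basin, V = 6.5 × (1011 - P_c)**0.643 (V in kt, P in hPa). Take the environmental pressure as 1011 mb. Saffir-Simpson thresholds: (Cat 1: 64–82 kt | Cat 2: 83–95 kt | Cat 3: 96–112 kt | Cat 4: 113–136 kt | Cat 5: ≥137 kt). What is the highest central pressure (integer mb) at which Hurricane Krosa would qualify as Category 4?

926 mb

Category 4 begins at V = 113 kt.
Required ΔP = (113/6.5)^(1/0.643) = 17.385^1.555 ≈ 84.86 mb.
P_c ≤ 1011 − 84.86 = 926.14, so the highest integer P_c is 926 mb.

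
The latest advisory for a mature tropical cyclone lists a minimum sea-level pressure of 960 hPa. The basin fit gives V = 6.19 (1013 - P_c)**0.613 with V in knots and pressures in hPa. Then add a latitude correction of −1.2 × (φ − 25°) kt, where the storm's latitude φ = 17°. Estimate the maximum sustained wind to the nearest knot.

80 kt

ΔP = 1013 − 960 = 53 hPa.
53^0.613 ≈ 11.402.
V ≈ 6.19 × 11.402 ≈ 70.6 kt.
Latitude correction: −1.2 × (17 − 25) = 9.6 kt.
Corrected V ≈ 80.2 kt → 80 kt.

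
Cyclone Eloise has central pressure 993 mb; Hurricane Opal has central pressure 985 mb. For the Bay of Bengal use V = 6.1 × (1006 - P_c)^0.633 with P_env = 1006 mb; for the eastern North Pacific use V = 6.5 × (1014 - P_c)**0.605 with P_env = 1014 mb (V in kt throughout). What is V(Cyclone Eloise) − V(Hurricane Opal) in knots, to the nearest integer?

Cyclone Eloise: ΔP = 13; V ≈ 6.1 × 13^0.633 ≈ 30.94 kt.
Hurricane Opal: ΔP = 29; V ≈ 6.5 × 29^0.605 ≈ 49.85 kt.
Difference ≈ 30.94 − 49.85 = -18.91 → -19 kt.

-19 kt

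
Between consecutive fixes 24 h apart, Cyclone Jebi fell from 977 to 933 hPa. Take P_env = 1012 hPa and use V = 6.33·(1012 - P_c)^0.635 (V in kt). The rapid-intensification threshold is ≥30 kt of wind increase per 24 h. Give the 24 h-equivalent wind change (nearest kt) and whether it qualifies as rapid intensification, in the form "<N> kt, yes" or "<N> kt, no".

41 kt, yes

V₁: ΔP = 35, V ≈ 6.33 × 35^0.635 ≈ 60.52 kt.
V₂: ΔP = 79, V ≈ 6.33 × 79^0.635 ≈ 101.48 kt.
ΔV over 24 h = 40.96 kt → 24 h equivalent = 40.96 × 24/24 ≈ 40.96 kt.
41 kt ≥ 30 kt ⇒ rapid intensification.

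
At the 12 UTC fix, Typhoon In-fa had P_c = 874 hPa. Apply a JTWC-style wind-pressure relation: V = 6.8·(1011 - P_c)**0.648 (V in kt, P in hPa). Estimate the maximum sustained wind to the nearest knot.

ΔP = 1011 − 874 = 137 hPa.
137^0.648 ≈ 24.243.
V ≈ 6.8 × 24.243 ≈ 164.9 kt.

165 kt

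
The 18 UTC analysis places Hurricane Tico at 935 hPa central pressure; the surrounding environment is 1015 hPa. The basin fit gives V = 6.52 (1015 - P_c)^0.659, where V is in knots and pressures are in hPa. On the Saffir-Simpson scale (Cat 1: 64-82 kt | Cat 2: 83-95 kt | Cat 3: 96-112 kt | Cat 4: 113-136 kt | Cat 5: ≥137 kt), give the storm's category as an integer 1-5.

ΔP = 1015 − 935 = 80 hPa.
V ≈ 6.52 × 80^0.659 = 6.52 × 17.95 ≈ 117 kt.
117 kt falls in the Category 4 band.

4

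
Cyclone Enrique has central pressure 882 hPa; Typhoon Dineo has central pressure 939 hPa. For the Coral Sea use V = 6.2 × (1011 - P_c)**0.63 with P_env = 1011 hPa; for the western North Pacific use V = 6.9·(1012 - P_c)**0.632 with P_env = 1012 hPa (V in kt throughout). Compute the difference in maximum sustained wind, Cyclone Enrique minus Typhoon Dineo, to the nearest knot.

29 kt

Cyclone Enrique: ΔP = 129; V ≈ 6.2 × 129^0.63 ≈ 132.45 kt.
Typhoon Dineo: ΔP = 73; V ≈ 6.9 × 73^0.632 ≈ 103.86 kt.
Difference ≈ 132.45 − 103.86 = 28.59 → 29 kt.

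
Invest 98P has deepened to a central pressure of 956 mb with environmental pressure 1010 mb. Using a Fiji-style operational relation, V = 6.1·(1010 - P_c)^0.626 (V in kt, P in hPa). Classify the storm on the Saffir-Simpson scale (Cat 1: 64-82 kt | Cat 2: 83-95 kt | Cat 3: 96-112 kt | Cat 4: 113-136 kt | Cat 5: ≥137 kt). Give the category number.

ΔP = 1010 − 956 = 54 mb.
V ≈ 6.1 × 54^0.626 = 6.1 × 12.15 ≈ 74 kt.
74 kt falls in the Category 1 band.

1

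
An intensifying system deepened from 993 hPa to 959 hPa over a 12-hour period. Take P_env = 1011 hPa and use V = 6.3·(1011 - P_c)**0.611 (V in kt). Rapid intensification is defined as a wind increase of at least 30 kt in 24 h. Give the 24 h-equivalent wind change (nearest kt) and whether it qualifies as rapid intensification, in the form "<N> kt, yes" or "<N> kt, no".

V₁: ΔP = 18, V ≈ 6.3 × 18^0.611 ≈ 36.84 kt.
V₂: ΔP = 52, V ≈ 6.3 × 52^0.611 ≈ 70.44 kt.
ΔV over 12 h = 33.60 kt → 24 h equivalent = 33.60 × 24/12 ≈ 67.20 kt.
67 kt ≥ 30 kt ⇒ rapid intensification.

67 kt, yes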